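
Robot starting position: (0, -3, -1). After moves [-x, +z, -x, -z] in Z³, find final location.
(-2, -3, -1)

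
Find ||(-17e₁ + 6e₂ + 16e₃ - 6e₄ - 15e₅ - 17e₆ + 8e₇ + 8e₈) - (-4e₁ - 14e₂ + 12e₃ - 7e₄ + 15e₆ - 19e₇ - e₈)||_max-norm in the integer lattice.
32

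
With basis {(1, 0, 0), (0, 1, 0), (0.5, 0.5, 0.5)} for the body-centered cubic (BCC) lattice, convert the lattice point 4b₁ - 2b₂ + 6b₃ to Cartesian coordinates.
(7, 1, 3)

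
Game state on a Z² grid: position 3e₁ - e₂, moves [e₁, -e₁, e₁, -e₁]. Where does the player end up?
(3, -1)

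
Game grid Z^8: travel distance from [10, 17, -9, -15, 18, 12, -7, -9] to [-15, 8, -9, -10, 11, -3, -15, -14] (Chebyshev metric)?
25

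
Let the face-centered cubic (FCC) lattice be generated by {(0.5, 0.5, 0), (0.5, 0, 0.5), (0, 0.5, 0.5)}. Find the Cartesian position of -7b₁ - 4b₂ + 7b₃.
(-5.5, 0, 1.5)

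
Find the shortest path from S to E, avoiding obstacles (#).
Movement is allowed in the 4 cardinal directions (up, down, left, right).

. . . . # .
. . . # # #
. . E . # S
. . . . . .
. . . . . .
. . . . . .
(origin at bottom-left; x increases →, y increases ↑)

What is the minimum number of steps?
5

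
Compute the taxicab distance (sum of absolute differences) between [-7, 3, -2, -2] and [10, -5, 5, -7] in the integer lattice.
37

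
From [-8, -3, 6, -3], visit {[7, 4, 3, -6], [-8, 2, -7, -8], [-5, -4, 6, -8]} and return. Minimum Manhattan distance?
86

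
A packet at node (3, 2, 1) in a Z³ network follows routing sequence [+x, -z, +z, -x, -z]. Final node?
(3, 2, 0)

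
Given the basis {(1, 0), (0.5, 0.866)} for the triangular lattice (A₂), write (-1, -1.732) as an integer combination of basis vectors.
-2b₂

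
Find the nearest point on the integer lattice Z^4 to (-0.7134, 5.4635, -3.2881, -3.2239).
(-1, 5, -3, -3)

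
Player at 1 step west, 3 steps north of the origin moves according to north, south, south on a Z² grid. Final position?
(-1, 2)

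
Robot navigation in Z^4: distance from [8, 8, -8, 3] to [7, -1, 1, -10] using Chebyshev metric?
13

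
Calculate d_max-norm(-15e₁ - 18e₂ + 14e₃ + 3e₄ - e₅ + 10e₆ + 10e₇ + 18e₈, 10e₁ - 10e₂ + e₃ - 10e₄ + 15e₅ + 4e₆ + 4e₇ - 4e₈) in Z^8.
25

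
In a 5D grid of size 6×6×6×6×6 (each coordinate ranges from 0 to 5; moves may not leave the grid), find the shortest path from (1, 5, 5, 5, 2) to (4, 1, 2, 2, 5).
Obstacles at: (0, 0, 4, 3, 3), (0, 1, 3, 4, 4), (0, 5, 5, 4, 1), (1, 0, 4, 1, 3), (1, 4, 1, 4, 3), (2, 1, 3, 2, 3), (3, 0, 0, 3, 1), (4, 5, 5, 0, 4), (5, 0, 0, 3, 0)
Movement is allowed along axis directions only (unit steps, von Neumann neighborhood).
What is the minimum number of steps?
16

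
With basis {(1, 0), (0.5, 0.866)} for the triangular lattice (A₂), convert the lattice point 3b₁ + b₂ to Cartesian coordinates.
(3.5, 0.866)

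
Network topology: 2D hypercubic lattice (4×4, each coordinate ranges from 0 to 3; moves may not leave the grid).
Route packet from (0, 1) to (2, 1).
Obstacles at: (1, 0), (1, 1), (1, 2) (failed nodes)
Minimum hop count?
6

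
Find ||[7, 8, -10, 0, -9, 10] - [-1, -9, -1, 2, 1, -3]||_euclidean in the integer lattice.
26.5895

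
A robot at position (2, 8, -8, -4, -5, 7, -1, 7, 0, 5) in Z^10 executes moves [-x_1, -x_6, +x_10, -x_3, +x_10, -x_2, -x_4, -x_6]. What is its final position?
(1, 7, -9, -5, -5, 5, -1, 7, 0, 7)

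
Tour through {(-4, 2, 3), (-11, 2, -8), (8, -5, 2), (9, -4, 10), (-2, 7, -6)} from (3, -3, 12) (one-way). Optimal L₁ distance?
71
(one optimal route: (3, -3, 12) → (9, -4, 10) → (8, -5, 2) → (-4, 2, 3) → (-2, 7, -6) → (-11, 2, -8))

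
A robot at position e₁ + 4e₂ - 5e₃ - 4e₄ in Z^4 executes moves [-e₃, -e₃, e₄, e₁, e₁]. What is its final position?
(3, 4, -7, -3)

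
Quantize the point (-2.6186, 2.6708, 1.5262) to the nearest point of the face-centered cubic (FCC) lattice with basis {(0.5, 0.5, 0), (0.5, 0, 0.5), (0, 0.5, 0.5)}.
(-2.5, 3, 1.5)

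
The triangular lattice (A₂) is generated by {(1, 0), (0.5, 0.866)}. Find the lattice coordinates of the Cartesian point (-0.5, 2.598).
-2b₁ + 3b₂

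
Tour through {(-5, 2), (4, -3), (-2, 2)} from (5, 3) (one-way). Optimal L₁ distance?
21
(one optimal route: (5, 3) → (4, -3) → (-2, 2) → (-5, 2))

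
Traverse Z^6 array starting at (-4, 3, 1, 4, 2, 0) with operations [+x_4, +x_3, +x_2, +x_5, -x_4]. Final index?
(-4, 4, 2, 4, 3, 0)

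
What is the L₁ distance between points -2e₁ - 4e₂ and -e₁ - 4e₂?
1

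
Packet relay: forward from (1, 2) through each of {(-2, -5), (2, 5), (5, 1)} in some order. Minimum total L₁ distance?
24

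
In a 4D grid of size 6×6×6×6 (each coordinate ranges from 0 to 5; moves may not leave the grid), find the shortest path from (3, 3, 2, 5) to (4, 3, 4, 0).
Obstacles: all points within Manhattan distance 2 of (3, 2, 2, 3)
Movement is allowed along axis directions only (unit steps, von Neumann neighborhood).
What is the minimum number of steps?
8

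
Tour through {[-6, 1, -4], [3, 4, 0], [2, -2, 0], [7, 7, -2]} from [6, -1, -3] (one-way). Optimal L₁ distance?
41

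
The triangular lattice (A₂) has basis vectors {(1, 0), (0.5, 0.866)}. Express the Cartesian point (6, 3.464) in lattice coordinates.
4b₁ + 4b₂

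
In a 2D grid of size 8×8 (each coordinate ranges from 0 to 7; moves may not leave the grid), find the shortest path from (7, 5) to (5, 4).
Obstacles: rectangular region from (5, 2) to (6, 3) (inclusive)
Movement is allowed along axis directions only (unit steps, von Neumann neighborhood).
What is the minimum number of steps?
3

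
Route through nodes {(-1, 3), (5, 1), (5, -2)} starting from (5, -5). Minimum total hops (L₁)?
14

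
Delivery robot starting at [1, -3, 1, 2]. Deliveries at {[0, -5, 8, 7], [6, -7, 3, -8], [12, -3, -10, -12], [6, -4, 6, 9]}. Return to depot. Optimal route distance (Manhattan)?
112
(one optimal route: (1, -3, 1, 2) → (0, -5, 8, 7) → (6, -4, 6, 9) → (6, -7, 3, -8) → (12, -3, -10, -12) → (1, -3, 1, 2))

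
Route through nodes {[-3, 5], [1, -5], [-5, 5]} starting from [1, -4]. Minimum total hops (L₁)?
17
(one optimal route: (1, -4) → (1, -5) → (-3, 5) → (-5, 5))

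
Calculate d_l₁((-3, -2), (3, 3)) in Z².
11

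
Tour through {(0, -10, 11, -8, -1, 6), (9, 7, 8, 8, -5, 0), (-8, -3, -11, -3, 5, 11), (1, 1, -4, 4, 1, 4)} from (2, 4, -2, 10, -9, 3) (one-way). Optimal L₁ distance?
160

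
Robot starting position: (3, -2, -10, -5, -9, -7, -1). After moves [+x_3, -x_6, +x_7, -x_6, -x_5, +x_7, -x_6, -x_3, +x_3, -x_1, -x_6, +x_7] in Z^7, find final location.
(2, -2, -9, -5, -10, -11, 2)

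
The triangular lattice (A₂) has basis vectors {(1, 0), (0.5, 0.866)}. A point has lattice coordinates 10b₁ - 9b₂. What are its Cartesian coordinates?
(5.5, -7.794)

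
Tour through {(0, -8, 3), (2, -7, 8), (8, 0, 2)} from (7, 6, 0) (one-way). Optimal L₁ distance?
34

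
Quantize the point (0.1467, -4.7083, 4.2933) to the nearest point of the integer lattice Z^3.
(0, -5, 4)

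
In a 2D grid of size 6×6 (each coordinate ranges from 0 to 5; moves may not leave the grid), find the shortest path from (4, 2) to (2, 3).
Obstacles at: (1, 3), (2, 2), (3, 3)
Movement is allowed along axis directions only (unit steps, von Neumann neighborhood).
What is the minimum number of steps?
5
(one shortest path: (4, 2) → (4, 3) → (4, 4) → (3, 4) → (2, 4) → (2, 3))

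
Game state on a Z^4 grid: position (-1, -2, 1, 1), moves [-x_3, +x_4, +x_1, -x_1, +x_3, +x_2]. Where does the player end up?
(-1, -1, 1, 2)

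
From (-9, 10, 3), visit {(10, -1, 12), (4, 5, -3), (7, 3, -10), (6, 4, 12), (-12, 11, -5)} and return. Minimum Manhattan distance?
116
(one optimal route: (-9, 10, 3) → (6, 4, 12) → (10, -1, 12) → (7, 3, -10) → (4, 5, -3) → (-12, 11, -5) → (-9, 10, 3))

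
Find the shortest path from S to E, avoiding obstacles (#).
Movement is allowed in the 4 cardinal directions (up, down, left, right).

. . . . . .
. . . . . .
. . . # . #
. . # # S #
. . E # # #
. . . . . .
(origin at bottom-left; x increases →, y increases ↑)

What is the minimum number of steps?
9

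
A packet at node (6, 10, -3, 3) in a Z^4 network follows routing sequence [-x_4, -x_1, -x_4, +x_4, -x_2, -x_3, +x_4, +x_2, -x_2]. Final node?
(5, 9, -4, 3)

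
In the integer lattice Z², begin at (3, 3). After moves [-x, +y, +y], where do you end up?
(2, 5)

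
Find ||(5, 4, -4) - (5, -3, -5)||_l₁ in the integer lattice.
8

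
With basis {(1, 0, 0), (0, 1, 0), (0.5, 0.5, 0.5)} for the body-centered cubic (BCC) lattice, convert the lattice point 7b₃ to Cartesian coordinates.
(3.5, 3.5, 3.5)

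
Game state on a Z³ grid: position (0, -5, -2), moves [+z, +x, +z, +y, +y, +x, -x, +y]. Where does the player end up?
(1, -2, 0)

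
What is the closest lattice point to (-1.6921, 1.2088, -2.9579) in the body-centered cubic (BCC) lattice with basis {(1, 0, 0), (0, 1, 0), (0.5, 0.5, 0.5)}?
(-2, 1, -3)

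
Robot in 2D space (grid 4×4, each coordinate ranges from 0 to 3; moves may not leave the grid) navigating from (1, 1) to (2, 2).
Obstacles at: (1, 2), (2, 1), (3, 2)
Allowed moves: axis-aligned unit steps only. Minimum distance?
6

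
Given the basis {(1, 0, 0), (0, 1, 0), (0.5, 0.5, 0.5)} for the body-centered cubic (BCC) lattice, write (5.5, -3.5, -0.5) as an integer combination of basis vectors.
6b₁ - 3b₂ - b₃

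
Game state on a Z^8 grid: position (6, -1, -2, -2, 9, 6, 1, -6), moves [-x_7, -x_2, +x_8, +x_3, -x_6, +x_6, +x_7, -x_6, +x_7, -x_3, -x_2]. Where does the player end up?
(6, -3, -2, -2, 9, 5, 2, -5)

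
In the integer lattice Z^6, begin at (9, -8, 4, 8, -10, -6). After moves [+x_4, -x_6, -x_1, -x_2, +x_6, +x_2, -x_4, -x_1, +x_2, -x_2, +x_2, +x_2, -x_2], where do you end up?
(7, -7, 4, 8, -10, -6)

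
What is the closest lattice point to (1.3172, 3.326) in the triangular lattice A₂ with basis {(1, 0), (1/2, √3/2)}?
(1, 3.464)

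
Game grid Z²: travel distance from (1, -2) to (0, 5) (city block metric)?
8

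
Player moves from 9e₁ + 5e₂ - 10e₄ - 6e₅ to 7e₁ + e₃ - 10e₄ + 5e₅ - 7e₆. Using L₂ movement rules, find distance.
14.1421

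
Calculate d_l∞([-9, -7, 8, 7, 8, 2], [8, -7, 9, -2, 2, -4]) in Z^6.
17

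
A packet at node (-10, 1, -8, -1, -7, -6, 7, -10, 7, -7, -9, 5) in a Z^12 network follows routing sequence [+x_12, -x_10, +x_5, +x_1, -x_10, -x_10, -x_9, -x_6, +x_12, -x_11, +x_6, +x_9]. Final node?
(-9, 1, -8, -1, -6, -6, 7, -10, 7, -10, -10, 7)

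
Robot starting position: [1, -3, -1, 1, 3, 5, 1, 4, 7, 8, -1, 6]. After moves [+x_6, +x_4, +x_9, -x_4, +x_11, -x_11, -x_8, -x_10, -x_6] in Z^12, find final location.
(1, -3, -1, 1, 3, 5, 1, 3, 8, 7, -1, 6)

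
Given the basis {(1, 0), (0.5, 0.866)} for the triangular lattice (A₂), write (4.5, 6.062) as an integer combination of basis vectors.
b₁ + 7b₂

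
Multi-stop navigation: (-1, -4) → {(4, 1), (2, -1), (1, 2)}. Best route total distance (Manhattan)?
14
(one optimal route: (-1, -4) → (2, -1) → (4, 1) → (1, 2))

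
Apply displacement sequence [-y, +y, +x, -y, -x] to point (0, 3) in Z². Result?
(0, 2)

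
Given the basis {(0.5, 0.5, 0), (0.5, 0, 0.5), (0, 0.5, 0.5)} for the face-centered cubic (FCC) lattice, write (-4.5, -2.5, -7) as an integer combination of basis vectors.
-9b₂ - 5b₃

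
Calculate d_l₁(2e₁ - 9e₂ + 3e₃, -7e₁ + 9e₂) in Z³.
30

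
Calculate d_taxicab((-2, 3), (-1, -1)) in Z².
5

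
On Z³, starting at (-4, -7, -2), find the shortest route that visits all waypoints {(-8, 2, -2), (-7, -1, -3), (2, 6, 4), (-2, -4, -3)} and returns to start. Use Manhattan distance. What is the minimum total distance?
62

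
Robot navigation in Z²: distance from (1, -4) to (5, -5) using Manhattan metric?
5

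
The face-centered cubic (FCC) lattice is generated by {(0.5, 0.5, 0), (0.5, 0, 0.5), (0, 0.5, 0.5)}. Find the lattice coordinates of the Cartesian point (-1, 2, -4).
5b₁ - 7b₂ - b₃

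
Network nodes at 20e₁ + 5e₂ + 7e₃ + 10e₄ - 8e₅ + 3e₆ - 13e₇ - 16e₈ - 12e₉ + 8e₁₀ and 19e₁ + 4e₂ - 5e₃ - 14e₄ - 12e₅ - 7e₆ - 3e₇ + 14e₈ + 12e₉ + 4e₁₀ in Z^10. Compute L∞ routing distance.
30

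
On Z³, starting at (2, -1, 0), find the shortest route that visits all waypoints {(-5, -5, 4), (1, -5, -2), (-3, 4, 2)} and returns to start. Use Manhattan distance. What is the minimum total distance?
44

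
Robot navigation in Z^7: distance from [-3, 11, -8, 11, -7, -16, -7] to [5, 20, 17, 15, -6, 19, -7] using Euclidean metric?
44.8553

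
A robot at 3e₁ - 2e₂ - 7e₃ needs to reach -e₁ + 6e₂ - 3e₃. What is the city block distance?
16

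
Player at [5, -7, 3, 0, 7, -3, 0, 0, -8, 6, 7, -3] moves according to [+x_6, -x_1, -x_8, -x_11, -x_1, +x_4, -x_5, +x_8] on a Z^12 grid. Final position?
(3, -7, 3, 1, 6, -2, 0, 0, -8, 6, 6, -3)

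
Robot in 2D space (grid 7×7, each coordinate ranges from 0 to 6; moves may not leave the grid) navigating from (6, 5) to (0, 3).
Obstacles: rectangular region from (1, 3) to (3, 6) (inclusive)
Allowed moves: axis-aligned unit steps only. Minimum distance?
10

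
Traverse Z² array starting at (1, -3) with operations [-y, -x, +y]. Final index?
(0, -3)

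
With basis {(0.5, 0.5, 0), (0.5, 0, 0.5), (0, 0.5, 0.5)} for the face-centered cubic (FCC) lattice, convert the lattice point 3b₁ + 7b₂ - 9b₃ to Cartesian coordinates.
(5, -3, -1)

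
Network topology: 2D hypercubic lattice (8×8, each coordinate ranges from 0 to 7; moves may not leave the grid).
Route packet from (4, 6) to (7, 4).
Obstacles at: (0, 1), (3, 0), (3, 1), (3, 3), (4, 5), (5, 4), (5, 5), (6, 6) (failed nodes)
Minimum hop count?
7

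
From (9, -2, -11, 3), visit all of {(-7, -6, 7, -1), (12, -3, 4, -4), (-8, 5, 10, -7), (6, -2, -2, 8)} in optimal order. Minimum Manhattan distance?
91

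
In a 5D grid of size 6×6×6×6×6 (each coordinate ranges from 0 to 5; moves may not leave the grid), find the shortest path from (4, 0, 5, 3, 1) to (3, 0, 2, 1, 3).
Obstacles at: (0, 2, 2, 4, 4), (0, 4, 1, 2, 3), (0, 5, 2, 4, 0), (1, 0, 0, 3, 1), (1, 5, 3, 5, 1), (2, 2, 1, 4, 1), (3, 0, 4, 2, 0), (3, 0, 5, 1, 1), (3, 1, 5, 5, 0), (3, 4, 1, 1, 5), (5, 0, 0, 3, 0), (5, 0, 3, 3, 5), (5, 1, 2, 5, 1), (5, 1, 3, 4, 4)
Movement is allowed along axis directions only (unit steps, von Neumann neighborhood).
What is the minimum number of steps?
8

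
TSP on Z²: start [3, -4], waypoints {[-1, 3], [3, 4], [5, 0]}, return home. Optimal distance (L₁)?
28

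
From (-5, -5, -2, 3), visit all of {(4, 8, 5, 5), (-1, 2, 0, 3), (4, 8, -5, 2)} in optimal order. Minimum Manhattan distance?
43
(one optimal route: (-5, -5, -2, 3) → (-1, 2, 0, 3) → (4, 8, -5, 2) → (4, 8, 5, 5))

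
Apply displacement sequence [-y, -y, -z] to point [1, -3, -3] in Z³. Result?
(1, -5, -4)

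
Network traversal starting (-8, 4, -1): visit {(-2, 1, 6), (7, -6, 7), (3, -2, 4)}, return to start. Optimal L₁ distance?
66
(one optimal route: (-8, 4, -1) → (-2, 1, 6) → (7, -6, 7) → (3, -2, 4) → (-8, 4, -1))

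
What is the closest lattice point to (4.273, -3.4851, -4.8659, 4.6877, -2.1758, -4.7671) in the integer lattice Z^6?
(4, -3, -5, 5, -2, -5)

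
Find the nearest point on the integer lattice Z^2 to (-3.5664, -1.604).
(-4, -2)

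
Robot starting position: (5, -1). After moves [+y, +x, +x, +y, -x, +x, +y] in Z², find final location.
(7, 2)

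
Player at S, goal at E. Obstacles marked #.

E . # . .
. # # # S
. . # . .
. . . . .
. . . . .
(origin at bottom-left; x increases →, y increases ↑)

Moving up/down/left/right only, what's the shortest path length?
9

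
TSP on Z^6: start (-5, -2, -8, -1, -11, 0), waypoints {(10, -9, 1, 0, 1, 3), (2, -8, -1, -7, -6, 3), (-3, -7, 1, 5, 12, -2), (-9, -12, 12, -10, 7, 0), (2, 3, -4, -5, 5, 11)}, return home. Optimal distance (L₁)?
246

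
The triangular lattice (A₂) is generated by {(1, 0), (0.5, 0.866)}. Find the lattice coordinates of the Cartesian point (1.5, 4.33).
-b₁ + 5b₂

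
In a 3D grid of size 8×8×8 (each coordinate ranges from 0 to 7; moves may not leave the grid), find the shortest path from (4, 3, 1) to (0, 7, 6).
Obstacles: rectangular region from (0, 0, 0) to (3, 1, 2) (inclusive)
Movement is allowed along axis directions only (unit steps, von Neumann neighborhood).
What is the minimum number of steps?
13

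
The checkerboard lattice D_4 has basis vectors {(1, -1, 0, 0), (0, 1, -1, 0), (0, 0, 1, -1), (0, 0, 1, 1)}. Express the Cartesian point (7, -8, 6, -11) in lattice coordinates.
7b₁ - b₂ + 8b₃ - 3b₄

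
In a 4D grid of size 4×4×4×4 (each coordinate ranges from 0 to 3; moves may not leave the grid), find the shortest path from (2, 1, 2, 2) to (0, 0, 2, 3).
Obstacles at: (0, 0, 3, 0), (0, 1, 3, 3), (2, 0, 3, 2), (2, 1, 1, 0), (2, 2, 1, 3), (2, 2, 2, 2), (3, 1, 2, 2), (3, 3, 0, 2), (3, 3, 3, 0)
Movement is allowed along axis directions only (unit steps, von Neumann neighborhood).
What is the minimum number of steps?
4
(one shortest path: (2, 1, 2, 2) → (1, 1, 2, 2) → (0, 1, 2, 2) → (0, 0, 2, 2) → (0, 0, 2, 3))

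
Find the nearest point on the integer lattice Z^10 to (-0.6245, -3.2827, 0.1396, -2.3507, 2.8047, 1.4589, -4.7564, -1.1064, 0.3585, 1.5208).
(-1, -3, 0, -2, 3, 1, -5, -1, 0, 2)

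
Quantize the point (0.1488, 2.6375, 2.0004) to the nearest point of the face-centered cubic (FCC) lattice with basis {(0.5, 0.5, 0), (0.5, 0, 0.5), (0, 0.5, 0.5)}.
(0.5, 2.5, 2)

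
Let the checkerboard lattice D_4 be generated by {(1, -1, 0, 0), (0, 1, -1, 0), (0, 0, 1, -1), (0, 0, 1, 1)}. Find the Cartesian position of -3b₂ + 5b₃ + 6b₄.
(0, -3, 14, 1)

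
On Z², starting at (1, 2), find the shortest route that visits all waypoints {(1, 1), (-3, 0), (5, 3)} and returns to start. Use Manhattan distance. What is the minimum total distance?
22
(one optimal route: (1, 2) → (1, 1) → (-3, 0) → (5, 3) → (1, 2))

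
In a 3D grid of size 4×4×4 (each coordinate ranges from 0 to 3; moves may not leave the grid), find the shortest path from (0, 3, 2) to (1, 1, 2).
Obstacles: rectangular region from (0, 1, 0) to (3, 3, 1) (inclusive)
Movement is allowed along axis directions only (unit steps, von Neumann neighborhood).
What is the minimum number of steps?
3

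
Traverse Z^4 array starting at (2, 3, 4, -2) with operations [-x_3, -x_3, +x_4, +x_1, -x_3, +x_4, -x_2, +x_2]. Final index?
(3, 3, 1, 0)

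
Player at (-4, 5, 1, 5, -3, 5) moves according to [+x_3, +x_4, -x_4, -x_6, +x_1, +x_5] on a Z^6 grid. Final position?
(-3, 5, 2, 5, -2, 4)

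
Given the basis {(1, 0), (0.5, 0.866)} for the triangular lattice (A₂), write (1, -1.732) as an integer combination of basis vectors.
2b₁ - 2b₂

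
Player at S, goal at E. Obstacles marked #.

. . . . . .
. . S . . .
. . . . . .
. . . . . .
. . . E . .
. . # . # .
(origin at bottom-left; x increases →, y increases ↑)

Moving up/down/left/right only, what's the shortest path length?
4
(one shortest path: (2, 4) → (3, 4) → (3, 3) → (3, 2) → (3, 1))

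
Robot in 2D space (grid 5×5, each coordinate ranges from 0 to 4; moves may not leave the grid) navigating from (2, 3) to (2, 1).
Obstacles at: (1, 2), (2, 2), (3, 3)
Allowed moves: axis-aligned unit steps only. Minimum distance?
6
(one shortest path: (2, 3) → (1, 3) → (0, 3) → (0, 2) → (0, 1) → (1, 1) → (2, 1))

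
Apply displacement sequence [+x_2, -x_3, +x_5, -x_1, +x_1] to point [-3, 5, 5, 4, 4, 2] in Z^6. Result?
(-3, 6, 4, 4, 5, 2)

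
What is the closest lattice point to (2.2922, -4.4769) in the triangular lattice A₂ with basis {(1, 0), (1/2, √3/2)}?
(2.5, -4.33)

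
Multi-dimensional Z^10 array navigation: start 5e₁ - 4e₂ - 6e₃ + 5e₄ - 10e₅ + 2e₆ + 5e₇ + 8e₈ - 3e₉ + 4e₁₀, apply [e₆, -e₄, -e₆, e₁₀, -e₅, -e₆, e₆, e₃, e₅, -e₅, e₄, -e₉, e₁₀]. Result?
(5, -4, -5, 5, -11, 2, 5, 8, -4, 6)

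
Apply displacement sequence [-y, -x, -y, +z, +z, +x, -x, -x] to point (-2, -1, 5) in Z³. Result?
(-4, -3, 7)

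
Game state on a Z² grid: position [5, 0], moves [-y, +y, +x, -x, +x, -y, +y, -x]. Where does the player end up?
(5, 0)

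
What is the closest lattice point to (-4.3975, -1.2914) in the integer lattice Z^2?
(-4, -1)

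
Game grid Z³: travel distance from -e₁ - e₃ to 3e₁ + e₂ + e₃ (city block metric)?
7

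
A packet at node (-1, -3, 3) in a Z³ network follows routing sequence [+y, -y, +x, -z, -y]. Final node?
(0, -4, 2)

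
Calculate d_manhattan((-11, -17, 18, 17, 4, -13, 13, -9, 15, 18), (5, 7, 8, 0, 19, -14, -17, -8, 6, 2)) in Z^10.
139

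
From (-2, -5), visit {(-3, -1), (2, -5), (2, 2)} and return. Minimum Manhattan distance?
24
(one optimal route: (-2, -5) → (-3, -1) → (2, 2) → (2, -5) → (-2, -5))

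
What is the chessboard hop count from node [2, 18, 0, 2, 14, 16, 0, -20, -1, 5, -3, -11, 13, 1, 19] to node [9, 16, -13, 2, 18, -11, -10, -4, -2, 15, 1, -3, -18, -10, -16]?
35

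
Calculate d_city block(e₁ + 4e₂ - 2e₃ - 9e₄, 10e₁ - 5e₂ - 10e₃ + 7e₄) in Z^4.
42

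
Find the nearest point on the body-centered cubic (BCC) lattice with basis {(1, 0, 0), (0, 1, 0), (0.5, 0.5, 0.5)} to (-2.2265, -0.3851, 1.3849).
(-2.5, -0.5, 1.5)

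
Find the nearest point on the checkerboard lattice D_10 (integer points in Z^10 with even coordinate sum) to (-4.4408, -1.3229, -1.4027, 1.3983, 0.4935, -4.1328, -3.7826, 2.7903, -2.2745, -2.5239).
(-4, -1, -1, 1, 1, -4, -4, 3, -2, -3)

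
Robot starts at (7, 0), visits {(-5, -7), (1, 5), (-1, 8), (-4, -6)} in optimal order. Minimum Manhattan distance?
35
(one optimal route: (7, 0) → (1, 5) → (-1, 8) → (-4, -6) → (-5, -7))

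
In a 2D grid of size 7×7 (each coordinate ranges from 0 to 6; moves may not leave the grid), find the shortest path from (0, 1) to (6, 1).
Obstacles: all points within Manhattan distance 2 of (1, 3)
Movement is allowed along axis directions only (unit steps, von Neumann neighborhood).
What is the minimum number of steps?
8
(one shortest path: (0, 1) → (0, 0) → (1, 0) → (2, 0) → (3, 0) → (4, 0) → (5, 0) → (6, 0) → (6, 1))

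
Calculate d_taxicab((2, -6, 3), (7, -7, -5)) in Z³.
14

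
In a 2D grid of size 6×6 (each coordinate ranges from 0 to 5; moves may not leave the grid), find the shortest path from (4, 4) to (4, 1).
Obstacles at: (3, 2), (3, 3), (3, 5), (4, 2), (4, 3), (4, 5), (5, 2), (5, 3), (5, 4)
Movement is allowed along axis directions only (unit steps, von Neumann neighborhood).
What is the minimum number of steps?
7
(one shortest path: (4, 4) → (3, 4) → (2, 4) → (2, 3) → (2, 2) → (2, 1) → (3, 1) → (4, 1))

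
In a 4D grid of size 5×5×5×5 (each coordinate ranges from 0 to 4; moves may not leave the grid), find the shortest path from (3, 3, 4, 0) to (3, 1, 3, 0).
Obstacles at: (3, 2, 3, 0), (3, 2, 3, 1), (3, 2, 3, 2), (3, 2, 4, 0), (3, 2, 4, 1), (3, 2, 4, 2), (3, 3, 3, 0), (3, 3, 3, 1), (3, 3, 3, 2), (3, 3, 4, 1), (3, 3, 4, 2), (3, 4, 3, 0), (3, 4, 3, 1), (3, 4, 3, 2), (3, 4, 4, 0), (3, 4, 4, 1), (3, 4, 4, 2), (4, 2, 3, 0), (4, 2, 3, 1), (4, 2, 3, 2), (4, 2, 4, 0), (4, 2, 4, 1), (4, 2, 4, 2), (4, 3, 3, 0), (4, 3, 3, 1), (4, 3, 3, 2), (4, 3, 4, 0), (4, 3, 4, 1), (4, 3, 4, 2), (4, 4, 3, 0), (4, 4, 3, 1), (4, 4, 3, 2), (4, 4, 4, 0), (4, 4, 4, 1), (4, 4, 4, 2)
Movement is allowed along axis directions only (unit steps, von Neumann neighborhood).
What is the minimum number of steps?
5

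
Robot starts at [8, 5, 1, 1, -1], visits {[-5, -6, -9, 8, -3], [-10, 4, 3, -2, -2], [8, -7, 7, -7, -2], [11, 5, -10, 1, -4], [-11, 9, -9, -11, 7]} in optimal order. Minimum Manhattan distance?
173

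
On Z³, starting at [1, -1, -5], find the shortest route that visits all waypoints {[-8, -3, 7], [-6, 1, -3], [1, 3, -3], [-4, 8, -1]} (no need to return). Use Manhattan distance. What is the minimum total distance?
45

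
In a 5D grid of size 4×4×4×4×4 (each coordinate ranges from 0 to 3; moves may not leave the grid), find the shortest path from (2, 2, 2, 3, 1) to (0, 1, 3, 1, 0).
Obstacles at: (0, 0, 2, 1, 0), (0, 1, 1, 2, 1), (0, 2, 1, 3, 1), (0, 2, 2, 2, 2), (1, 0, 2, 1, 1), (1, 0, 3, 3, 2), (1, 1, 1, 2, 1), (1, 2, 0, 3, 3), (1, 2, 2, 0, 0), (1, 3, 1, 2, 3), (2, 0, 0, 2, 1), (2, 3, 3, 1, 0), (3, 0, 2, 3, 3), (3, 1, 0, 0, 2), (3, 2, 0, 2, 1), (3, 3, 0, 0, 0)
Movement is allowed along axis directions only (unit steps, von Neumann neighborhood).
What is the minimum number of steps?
7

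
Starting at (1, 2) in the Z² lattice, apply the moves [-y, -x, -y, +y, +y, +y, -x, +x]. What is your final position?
(0, 3)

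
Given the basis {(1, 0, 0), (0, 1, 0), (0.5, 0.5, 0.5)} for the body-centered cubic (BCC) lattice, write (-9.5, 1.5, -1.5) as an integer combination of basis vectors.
-8b₁ + 3b₂ - 3b₃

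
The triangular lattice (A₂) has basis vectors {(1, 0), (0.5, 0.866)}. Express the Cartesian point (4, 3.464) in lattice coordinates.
2b₁ + 4b₂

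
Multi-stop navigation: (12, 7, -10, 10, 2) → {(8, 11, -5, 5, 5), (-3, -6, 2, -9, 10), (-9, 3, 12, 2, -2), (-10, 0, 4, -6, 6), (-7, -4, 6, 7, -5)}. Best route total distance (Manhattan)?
147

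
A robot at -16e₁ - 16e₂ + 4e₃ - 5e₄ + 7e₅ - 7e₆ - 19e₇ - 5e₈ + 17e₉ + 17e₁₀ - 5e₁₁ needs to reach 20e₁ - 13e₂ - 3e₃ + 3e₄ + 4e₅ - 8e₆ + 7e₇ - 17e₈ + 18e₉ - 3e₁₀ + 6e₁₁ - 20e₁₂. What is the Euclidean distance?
56.3028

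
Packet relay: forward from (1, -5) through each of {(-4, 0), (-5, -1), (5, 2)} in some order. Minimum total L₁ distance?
23
(one optimal route: (1, -5) → (-5, -1) → (-4, 0) → (5, 2))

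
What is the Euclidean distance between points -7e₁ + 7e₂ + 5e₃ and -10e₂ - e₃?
19.3391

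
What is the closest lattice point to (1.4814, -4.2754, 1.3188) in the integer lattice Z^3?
(1, -4, 1)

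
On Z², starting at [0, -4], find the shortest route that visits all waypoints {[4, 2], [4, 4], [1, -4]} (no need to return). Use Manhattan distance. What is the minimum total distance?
12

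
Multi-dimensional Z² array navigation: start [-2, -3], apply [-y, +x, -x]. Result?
(-2, -4)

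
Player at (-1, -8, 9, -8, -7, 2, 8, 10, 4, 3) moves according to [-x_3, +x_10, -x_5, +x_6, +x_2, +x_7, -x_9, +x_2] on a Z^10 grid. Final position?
(-1, -6, 8, -8, -8, 3, 9, 10, 3, 4)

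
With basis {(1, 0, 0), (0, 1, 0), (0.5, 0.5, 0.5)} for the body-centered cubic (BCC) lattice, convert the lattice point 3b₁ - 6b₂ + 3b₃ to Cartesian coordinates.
(4.5, -4.5, 1.5)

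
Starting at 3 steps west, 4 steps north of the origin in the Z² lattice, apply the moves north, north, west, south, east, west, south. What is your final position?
(-4, 4)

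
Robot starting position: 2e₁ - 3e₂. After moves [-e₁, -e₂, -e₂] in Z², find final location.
(1, -5)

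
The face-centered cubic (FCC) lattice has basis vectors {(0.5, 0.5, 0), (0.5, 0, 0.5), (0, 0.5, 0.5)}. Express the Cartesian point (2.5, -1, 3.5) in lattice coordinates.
-2b₁ + 7b₂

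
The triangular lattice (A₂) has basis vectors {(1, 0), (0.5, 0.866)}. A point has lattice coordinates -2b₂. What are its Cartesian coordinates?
(-1, -1.732)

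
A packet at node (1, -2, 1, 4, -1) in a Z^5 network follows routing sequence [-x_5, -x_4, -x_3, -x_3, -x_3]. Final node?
(1, -2, -2, 3, -2)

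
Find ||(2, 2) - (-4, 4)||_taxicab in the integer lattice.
8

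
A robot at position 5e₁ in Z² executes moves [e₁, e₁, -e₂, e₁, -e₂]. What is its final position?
(8, -2)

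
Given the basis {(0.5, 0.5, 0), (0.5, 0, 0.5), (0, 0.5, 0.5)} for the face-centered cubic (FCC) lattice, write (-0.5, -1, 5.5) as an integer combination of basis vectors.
-7b₁ + 6b₂ + 5b₃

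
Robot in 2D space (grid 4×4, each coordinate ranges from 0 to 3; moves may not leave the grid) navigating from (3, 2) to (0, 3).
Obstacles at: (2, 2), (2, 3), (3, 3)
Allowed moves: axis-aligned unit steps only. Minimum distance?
6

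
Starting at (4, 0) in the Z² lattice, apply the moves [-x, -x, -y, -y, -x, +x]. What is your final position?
(2, -2)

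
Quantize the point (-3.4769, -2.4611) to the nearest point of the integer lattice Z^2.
(-3, -2)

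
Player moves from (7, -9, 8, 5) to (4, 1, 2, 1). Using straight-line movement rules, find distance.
12.6886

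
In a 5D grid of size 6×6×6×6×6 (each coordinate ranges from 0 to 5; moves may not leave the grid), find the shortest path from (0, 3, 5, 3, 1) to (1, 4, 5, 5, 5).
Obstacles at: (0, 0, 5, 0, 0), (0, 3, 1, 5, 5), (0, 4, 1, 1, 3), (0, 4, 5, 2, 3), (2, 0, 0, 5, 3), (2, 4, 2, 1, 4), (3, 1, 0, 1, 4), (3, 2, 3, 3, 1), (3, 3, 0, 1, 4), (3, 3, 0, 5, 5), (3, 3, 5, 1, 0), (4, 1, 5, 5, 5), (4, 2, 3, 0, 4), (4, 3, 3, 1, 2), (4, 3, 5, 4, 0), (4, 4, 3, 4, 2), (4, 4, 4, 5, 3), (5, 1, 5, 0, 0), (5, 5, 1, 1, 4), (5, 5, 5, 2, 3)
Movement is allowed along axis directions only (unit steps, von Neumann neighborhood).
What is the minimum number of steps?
8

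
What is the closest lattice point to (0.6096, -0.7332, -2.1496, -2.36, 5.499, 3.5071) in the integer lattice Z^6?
(1, -1, -2, -2, 5, 4)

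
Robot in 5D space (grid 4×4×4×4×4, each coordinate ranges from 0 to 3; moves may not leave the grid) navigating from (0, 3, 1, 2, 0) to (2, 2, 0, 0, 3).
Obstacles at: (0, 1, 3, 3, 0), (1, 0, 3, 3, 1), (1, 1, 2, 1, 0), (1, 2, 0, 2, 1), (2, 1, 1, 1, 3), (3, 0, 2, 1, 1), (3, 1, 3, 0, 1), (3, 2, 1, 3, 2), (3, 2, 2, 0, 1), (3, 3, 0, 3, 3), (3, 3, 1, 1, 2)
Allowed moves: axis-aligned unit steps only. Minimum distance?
9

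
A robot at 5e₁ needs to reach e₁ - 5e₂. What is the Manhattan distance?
9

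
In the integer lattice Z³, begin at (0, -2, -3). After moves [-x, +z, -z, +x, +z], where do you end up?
(0, -2, -2)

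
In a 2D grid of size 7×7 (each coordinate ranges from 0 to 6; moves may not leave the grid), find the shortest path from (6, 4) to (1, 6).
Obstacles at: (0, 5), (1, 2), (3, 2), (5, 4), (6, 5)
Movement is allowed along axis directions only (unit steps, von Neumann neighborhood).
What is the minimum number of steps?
9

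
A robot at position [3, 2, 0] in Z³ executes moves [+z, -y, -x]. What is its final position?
(2, 1, 1)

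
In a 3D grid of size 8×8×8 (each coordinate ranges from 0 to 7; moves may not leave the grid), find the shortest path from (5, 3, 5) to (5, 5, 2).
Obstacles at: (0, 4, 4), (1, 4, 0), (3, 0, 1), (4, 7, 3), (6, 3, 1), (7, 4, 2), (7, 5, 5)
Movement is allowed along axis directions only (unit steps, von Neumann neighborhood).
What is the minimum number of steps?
5
(one shortest path: (5, 3, 5) → (5, 4, 5) → (5, 5, 5) → (5, 5, 4) → (5, 5, 3) → (5, 5, 2))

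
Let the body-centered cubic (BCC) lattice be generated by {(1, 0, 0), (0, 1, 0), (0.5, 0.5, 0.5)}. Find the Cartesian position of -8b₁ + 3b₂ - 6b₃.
(-11, 0, -3)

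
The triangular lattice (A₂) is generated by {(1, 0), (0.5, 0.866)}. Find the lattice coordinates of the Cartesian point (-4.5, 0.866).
-5b₁ + b₂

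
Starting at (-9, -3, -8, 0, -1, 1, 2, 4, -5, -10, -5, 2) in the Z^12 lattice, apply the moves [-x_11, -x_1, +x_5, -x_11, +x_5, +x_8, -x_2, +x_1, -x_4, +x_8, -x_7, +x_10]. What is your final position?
(-9, -4, -8, -1, 1, 1, 1, 6, -5, -9, -7, 2)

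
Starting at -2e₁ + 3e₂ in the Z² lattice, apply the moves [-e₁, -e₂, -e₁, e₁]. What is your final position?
(-3, 2)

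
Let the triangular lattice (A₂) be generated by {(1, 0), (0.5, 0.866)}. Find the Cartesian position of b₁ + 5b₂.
(3.5, 4.33)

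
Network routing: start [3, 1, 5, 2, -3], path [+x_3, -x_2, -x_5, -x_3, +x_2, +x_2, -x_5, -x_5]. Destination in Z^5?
(3, 2, 5, 2, -6)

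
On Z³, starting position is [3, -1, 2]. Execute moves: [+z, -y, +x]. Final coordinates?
(4, -2, 3)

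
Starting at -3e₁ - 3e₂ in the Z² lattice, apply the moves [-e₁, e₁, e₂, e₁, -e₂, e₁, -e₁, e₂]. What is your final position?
(-2, -2)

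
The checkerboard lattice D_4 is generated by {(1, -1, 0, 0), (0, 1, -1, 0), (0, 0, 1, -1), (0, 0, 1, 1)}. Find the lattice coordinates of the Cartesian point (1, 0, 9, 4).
b₁ + b₂ + 3b₃ + 7b₄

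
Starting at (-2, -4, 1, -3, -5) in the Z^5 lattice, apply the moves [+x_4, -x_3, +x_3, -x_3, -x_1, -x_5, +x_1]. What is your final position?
(-2, -4, 0, -2, -6)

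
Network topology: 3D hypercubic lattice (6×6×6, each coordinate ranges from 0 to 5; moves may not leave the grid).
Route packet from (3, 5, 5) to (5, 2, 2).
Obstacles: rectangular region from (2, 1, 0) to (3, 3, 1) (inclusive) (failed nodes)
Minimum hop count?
8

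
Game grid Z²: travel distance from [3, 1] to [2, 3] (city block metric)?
3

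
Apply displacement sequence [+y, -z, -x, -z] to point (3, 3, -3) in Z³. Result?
(2, 4, -5)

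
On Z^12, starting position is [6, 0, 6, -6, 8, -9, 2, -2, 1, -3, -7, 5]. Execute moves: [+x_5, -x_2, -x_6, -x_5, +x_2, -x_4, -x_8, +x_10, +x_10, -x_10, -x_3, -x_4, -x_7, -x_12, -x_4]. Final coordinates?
(6, 0, 5, -9, 8, -10, 1, -3, 1, -2, -7, 4)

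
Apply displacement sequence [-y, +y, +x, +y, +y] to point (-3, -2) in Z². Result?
(-2, 0)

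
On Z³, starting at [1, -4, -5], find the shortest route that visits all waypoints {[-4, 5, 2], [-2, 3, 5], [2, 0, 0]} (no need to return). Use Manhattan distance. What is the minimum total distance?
29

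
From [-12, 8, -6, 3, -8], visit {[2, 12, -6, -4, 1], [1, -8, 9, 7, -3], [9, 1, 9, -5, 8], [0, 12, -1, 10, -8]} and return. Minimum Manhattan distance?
182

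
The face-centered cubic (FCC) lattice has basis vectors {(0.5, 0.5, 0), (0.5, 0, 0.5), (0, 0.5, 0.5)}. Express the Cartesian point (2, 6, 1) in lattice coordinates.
7b₁ - 3b₂ + 5b₃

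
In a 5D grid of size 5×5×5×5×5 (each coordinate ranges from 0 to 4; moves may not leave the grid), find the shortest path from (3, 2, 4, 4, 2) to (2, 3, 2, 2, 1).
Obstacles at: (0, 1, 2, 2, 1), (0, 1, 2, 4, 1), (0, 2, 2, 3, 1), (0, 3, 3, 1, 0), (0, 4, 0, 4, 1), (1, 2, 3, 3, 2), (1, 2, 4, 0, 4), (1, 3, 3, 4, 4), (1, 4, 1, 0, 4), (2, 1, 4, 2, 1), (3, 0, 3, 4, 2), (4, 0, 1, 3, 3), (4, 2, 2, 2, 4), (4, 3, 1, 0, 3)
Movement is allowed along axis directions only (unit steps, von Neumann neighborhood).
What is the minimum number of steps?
7
(one shortest path: (3, 2, 4, 4, 2) → (2, 2, 4, 4, 2) → (2, 3, 4, 4, 2) → (2, 3, 3, 4, 2) → (2, 3, 2, 4, 2) → (2, 3, 2, 3, 2) → (2, 3, 2, 2, 2) → (2, 3, 2, 2, 1))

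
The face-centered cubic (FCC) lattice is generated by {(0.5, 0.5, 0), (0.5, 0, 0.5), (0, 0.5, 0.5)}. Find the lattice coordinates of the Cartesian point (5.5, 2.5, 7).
b₁ + 10b₂ + 4b₃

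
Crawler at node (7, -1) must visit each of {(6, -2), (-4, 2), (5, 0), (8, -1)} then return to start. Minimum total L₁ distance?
32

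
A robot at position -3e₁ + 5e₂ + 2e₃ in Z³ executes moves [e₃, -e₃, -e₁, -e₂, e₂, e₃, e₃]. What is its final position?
(-4, 5, 4)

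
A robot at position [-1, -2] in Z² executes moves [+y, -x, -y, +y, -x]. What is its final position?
(-3, -1)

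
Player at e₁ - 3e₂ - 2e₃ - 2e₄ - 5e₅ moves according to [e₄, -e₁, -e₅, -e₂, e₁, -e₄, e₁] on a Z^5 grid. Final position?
(2, -4, -2, -2, -6)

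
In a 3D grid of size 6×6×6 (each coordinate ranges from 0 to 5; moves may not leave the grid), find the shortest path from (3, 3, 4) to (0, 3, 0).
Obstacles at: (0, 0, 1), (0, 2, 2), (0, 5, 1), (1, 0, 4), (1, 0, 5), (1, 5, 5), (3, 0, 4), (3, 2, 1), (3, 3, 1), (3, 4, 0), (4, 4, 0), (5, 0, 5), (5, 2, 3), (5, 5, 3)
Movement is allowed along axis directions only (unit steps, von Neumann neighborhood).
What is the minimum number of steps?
7
(one shortest path: (3, 3, 4) → (2, 3, 4) → (1, 3, 4) → (0, 3, 4) → (0, 3, 3) → (0, 3, 2) → (0, 3, 1) → (0, 3, 0))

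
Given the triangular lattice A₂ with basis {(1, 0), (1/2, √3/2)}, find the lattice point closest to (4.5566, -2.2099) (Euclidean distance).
(4.5, -2.598)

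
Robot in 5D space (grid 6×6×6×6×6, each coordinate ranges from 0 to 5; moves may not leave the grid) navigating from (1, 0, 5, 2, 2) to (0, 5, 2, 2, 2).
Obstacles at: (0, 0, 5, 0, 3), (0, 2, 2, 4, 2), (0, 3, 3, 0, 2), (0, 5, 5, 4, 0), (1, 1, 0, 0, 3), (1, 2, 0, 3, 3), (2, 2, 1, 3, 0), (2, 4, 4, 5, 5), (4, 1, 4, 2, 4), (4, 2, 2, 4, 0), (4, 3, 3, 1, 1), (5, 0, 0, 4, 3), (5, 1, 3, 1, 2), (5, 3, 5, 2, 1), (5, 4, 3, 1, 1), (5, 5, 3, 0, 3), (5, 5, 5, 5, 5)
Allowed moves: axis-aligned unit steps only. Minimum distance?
9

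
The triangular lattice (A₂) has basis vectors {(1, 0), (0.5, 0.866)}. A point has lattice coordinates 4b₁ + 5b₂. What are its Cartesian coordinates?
(6.5, 4.33)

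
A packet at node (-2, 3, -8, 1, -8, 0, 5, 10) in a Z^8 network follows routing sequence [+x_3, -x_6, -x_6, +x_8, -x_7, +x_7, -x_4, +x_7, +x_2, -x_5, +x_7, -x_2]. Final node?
(-2, 3, -7, 0, -9, -2, 7, 11)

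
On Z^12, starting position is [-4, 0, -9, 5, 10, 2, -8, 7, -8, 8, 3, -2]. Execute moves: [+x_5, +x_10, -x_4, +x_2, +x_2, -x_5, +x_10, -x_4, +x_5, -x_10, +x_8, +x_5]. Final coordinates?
(-4, 2, -9, 3, 12, 2, -8, 8, -8, 9, 3, -2)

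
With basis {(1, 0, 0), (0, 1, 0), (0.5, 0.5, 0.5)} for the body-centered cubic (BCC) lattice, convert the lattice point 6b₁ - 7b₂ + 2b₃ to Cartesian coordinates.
(7, -6, 1)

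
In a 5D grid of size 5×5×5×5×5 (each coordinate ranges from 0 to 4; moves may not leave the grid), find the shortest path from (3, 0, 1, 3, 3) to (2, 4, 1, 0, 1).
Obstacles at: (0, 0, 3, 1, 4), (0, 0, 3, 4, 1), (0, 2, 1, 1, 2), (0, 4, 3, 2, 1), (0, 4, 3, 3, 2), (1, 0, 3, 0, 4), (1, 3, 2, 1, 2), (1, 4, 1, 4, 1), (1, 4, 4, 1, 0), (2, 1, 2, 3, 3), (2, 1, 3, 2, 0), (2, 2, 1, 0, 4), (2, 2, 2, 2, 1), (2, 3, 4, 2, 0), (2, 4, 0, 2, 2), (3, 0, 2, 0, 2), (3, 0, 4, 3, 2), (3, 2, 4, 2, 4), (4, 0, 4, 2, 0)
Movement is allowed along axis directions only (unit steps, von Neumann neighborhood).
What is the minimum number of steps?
10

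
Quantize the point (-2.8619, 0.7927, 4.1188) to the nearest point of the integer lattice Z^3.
(-3, 1, 4)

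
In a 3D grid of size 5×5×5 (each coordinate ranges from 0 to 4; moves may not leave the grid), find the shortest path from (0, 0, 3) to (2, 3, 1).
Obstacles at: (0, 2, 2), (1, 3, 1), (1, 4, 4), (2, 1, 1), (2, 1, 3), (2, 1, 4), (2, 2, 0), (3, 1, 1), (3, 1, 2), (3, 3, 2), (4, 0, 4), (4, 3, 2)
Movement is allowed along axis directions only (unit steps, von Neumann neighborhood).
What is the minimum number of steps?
7
(one shortest path: (0, 0, 3) → (1, 0, 3) → (2, 0, 3) → (2, 0, 2) → (2, 1, 2) → (2, 2, 2) → (2, 3, 2) → (2, 3, 1))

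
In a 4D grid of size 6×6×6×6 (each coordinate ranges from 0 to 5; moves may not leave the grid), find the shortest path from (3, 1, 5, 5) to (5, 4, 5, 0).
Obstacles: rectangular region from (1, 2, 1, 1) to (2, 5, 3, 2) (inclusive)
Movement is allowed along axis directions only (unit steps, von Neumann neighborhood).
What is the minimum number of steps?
10
(one shortest path: (3, 1, 5, 5) → (4, 1, 5, 5) → (5, 1, 5, 5) → (5, 2, 5, 5) → (5, 3, 5, 5) → (5, 4, 5, 5) → (5, 4, 5, 4) → (5, 4, 5, 3) → (5, 4, 5, 2) → (5, 4, 5, 1) → (5, 4, 5, 0))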